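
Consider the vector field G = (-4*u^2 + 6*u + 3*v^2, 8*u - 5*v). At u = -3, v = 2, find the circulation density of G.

-4

∂G₂/∂u = 8
∂G₁/∂v = 6*v
Scalar curl = -6*v + 8
At (-3, 2): -4.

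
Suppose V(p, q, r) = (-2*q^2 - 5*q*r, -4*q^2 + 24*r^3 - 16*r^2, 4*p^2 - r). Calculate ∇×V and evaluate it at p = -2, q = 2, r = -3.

(∇×V)₁ = ∂V₃/∂q − ∂V₂/∂r = -72*r^2 + 32*r
(∇×V)₂ = ∂V₁/∂r − ∂V₃/∂p = -8*p - 5*q
(∇×V)₃ = ∂V₂/∂p − ∂V₁/∂q = 4*q + 5*r
∇×V = (-72*r^2 + 32*r, -8*p - 5*q, 4*q + 5*r)
At (-2, 2, -3): (-744, 6, -7).

(-744, 6, -7)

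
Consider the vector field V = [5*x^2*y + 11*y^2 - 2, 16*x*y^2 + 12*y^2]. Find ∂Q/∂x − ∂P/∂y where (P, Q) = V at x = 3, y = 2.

-25

∂V₂/∂x = 16*y^2
∂V₁/∂y = 5*x^2 + 22*y
Scalar curl = -5*x^2 + 16*y^2 - 22*y
At (3, 2): -25.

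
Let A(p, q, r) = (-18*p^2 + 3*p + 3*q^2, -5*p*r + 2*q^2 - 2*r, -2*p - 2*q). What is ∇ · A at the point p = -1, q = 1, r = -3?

43

∂A₁/∂p = -36*p + 3
∂A₂/∂q = 4*q
∂A₃/∂r = 0
∇·A = -36*p + 4*q + 3
At (-1, 1, -3): 43.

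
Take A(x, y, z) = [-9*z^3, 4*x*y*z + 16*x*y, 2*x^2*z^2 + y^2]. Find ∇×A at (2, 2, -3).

(-12, -315, 8)

(∇×A)₁ = ∂A₃/∂y − ∂A₂/∂z = -4*x*y + 2*y
(∇×A)₂ = ∂A₁/∂z − ∂A₃/∂x = -4*x*z^2 - 27*z^2
(∇×A)₃ = ∂A₂/∂x − ∂A₁/∂y = 4*y*z + 16*y
∇×A = (-4*x*y + 2*y, -4*x*z^2 - 27*z^2, 4*y*z + 16*y)
At (2, 2, -3): (-12, -315, 8).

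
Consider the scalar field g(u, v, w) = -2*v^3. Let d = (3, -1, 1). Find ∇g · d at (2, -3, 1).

∂g/∂u = 0
∂g/∂v = -6*v^2
∂g/∂w = 0
∇g at (2, -3, 1) = (0, -54, 0)
∇g · d = (0)(3) + (-54)(-1) + (0)(1) = 54

54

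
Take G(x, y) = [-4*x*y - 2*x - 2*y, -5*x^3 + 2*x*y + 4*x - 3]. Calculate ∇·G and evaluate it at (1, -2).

∂G₁/∂x = -4*y - 2
∂G₂/∂y = 2*x
∇·G = 2*x - 4*y - 2
At (1, -2): 8.

8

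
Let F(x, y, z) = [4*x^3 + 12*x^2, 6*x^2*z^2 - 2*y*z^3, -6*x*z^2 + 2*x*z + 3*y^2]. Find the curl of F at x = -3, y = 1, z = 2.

(-186, 20, -144)

(∇×F)₁ = ∂F₃/∂y − ∂F₂/∂z = -12*x^2*z + 6*y*z^2 + 6*y
(∇×F)₂ = ∂F₁/∂z − ∂F₃/∂x = 6*z^2 - 2*z
(∇×F)₃ = ∂F₂/∂x − ∂F₁/∂y = 12*x*z^2
∇×F = (-12*x^2*z + 6*y*z^2 + 6*y, 6*z^2 - 2*z, 12*x*z^2)
At (-3, 1, 2): (-186, 20, -144).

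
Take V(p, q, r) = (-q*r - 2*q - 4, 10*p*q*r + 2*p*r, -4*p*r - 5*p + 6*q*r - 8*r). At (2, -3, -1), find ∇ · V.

-54

∂V₁/∂p = 0
∂V₂/∂q = 10*p*r
∂V₃/∂r = -4*p + 6*q - 8
∇·V = 10*p*r - 4*p + 6*q - 8
At (2, -3, -1): -54.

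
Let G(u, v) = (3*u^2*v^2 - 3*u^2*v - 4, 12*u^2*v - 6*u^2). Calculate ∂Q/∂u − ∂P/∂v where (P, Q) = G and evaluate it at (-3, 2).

-189

∂G₂/∂u = 24*u*v - 12*u
∂G₁/∂v = 6*u^2*v - 3*u^2
Scalar curl = -6*u^2*v + 3*u^2 + 24*u*v - 12*u
At (-3, 2): -189.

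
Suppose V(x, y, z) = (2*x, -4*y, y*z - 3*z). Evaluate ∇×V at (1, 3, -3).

(∇×V)₁ = ∂V₃/∂y − ∂V₂/∂z = z
(∇×V)₂ = ∂V₁/∂z − ∂V₃/∂x = 0
(∇×V)₃ = ∂V₂/∂x − ∂V₁/∂y = 0
∇×V = (z, 0, 0)
At (1, 3, -3): (-3, 0, 0).

(-3, 0, 0)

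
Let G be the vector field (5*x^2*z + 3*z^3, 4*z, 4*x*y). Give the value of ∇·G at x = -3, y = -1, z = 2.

∂G₁/∂x = 10*x*z
∂G₂/∂y = 0
∂G₃/∂z = 0
∇·G = 10*x*z
At (-3, -1, 2): -60.

-60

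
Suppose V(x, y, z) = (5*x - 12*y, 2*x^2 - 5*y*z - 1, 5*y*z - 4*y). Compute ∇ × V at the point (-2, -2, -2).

(∇×V)₁ = ∂V₃/∂y − ∂V₂/∂z = 5*y + 5*z - 4
(∇×V)₂ = ∂V₁/∂z − ∂V₃/∂x = 0
(∇×V)₃ = ∂V₂/∂x − ∂V₁/∂y = 4*x + 12
∇×V = (5*y + 5*z - 4, 0, 4*x + 12)
At (-2, -2, -2): (-24, 0, 4).

(-24, 0, 4)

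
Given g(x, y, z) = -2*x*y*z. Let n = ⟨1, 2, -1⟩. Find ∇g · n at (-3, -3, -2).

-18

∂g/∂x = -2*y*z
∂g/∂y = -2*x*z
∂g/∂z = -2*x*y
∇g at (-3, -3, -2) = (-12, -12, -18)
∇g · n = (-12)(1) + (-12)(2) + (-18)(-1) = -18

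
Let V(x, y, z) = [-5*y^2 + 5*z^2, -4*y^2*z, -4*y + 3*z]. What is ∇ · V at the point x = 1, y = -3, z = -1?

-21

∂V₁/∂x = 0
∂V₂/∂y = -8*y*z
∂V₃/∂z = 3
∇·V = -8*y*z + 3
At (1, -3, -1): -21.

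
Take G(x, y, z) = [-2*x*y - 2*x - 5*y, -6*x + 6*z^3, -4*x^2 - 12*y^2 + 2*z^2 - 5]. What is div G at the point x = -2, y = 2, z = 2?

∂G₁/∂x = -2*y - 2
∂G₂/∂y = 0
∂G₃/∂z = 4*z
∇·G = -2*y + 4*z - 2
At (-2, 2, 2): 2.

2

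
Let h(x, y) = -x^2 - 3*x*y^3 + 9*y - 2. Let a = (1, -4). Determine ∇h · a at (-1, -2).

-154

∂h/∂x = -2*x - 3*y^3
∂h/∂y = -9*x*y^2 + 9
∇h at (-1, -2) = (26, 45)
∇h · a = (26)(1) + (45)(-4) = -154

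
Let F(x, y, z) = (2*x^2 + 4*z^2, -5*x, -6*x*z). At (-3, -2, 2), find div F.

6

∂F₁/∂x = 4*x
∂F₂/∂y = 0
∂F₃/∂z = -6*x
∇·F = -2*x
At (-3, -2, 2): 6.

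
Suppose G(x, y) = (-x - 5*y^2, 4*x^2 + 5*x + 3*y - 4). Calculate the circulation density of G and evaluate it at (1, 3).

43

∂G₂/∂x = 8*x + 5
∂G₁/∂y = -10*y
Scalar curl = 8*x + 10*y + 5
At (1, 3): 43.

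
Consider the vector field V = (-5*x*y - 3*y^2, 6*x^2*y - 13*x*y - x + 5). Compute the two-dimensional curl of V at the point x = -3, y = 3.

∂V₂/∂x = 12*x*y - 13*y - 1
∂V₁/∂y = -5*x - 6*y
Scalar curl = 12*x*y + 5*x - 7*y - 1
At (-3, 3): -145.

-145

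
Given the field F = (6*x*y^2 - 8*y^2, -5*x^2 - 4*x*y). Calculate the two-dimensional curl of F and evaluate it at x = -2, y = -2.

∂F₂/∂x = -10*x - 4*y
∂F₁/∂y = 12*x*y - 16*y
Scalar curl = -12*x*y - 10*x + 12*y
At (-2, -2): -52.

-52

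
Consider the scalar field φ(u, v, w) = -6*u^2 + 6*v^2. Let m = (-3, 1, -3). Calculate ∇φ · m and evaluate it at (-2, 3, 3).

-36

∂φ/∂u = -12*u
∂φ/∂v = 12*v
∂φ/∂w = 0
∇φ at (-2, 3, 3) = (24, 36, 0)
∇φ · m = (24)(-3) + (36)(1) + (0)(-3) = -36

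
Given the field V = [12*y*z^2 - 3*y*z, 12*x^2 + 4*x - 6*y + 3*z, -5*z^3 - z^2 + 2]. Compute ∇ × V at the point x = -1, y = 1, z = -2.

(-3, -51, -74)

(∇×V)₁ = ∂V₃/∂y − ∂V₂/∂z = -3
(∇×V)₂ = ∂V₁/∂z − ∂V₃/∂x = 24*y*z - 3*y
(∇×V)₃ = ∂V₂/∂x − ∂V₁/∂y = 24*x - 12*z^2 + 3*z + 4
∇×V = (-3, 24*y*z - 3*y, 24*x - 12*z^2 + 3*z + 4)
At (-1, 1, -2): (-3, -51, -74).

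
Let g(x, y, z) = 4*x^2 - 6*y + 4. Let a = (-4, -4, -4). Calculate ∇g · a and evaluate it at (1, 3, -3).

-8

∂g/∂x = 8*x
∂g/∂y = -6
∂g/∂z = 0
∇g at (1, 3, -3) = (8, -6, 0)
∇g · a = (8)(-4) + (-6)(-4) + (0)(-4) = -8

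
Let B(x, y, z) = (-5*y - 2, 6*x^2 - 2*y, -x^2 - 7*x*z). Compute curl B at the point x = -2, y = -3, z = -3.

(0, -25, -19)

(∇×B)₁ = ∂B₃/∂y − ∂B₂/∂z = 0
(∇×B)₂ = ∂B₁/∂z − ∂B₃/∂x = 2*x + 7*z
(∇×B)₃ = ∂B₂/∂x − ∂B₁/∂y = 12*x + 5
∇×B = (0, 2*x + 7*z, 12*x + 5)
At (-2, -3, -3): (0, -25, -19).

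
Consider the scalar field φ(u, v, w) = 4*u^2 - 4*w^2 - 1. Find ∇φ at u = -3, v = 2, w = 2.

∂φ/∂u = 8*u
∂φ/∂v = 0
∂φ/∂w = -8*w
∇φ = (8*u, 0, -8*w)
At (-3, 2, 2): (-24, 0, -16).

(-24, 0, -16)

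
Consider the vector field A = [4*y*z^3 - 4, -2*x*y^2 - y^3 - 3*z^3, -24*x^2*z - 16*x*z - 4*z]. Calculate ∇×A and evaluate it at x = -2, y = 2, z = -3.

(81, 456, 100)

(∇×A)₁ = ∂A₃/∂y − ∂A₂/∂z = 9*z^2
(∇×A)₂ = ∂A₁/∂z − ∂A₃/∂x = 48*x*z + 12*y*z^2 + 16*z
(∇×A)₃ = ∂A₂/∂x − ∂A₁/∂y = -2*y^2 - 4*z^3
∇×A = (9*z^2, 48*x*z + 12*y*z^2 + 16*z, -2*y^2 - 4*z^3)
At (-2, 2, -3): (81, 456, 100).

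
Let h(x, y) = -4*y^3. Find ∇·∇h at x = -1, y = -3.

∂²h/∂x² = 0
∂²h/∂y² = -24*y
∇²h = -24*y
At (-1, -3): 72.

72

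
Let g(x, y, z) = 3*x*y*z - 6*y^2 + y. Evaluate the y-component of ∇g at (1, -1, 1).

16

(∇g)_2 = ∂g/∂y = 3*x*z - 12*y + 1
At (1, -1, 1): 16.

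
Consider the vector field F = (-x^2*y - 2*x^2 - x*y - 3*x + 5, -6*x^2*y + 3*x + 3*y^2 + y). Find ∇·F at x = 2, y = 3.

∂F₁/∂x = -2*x*y - 4*x - y - 3
∂F₂/∂y = -6*x^2 + 6*y + 1
∇·F = -6*x^2 - 2*x*y - 4*x + 5*y - 2
At (2, 3): -31.

-31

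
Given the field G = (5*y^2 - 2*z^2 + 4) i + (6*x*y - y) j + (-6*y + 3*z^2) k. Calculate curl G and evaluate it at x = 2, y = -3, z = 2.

(∇×G)₁ = ∂G₃/∂y − ∂G₂/∂z = -6
(∇×G)₂ = ∂G₁/∂z − ∂G₃/∂x = -4*z
(∇×G)₃ = ∂G₂/∂x − ∂G₁/∂y = -4*y
∇×G = (-6, -4*z, -4*y)
At (2, -3, 2): (-6, -8, 12).

(-6, -8, 12)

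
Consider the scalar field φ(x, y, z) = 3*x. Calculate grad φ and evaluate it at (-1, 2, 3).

∂φ/∂x = 3
∂φ/∂y = 0
∂φ/∂z = 0
∇φ = (3, 0, 0)
At (-1, 2, 3): (3, 0, 0).

(3, 0, 0)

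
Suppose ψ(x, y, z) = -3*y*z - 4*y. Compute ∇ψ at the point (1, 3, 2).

∂ψ/∂x = 0
∂ψ/∂y = -3*z - 4
∂ψ/∂z = -3*y
∇ψ = (0, -3*z - 4, -3*y)
At (1, 3, 2): (0, -10, -9).

(0, -10, -9)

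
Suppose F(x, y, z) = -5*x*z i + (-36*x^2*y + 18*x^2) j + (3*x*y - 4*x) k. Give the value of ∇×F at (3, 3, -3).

(9, -20, -540)

(∇×F)₁ = ∂F₃/∂y − ∂F₂/∂z = 3*x
(∇×F)₂ = ∂F₁/∂z − ∂F₃/∂x = -5*x - 3*y + 4
(∇×F)₃ = ∂F₂/∂x − ∂F₁/∂y = -72*x*y + 36*x
∇×F = (3*x, -5*x - 3*y + 4, -72*x*y + 36*x)
At (3, 3, -3): (9, -20, -540).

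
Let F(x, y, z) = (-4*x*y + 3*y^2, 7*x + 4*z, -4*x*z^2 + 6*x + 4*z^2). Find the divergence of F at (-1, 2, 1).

∂F₁/∂x = -4*y
∂F₂/∂y = 0
∂F₃/∂z = -8*x*z + 8*z
∇·F = -8*x*z - 4*y + 8*z
At (-1, 2, 1): 8.

8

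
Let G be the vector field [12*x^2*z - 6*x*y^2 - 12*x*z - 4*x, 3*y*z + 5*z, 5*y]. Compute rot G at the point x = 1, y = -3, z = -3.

(9, 0, -36)

(∇×G)₁ = ∂G₃/∂y − ∂G₂/∂z = -3*y
(∇×G)₂ = ∂G₁/∂z − ∂G₃/∂x = 12*x^2 - 12*x
(∇×G)₃ = ∂G₂/∂x − ∂G₁/∂y = 12*x*y
∇×G = (-3*y, 12*x^2 - 12*x, 12*x*y)
At (1, -3, -3): (9, 0, -36).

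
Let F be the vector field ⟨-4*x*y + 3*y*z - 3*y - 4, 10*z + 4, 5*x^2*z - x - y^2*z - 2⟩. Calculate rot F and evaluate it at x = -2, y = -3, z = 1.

(-4, 12, -8)

(∇×F)₁ = ∂F₃/∂y − ∂F₂/∂z = -2*y*z - 10
(∇×F)₂ = ∂F₁/∂z − ∂F₃/∂x = -10*x*z + 3*y + 1
(∇×F)₃ = ∂F₂/∂x − ∂F₁/∂y = 4*x - 3*z + 3
∇×F = (-2*y*z - 10, -10*x*z + 3*y + 1, 4*x - 3*z + 3)
At (-2, -3, 1): (-4, 12, -8).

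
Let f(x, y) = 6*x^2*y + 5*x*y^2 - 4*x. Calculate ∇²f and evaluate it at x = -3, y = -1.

∂²f/∂x² = 12*y
∂²f/∂y² = 10*x
∇²f = 10*x + 12*y
At (-3, -1): -42.

-42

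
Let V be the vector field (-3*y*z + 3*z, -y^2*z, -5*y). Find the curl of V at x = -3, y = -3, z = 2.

(∇×V)₁ = ∂V₃/∂y − ∂V₂/∂z = y^2 - 5
(∇×V)₂ = ∂V₁/∂z − ∂V₃/∂x = -3*y + 3
(∇×V)₃ = ∂V₂/∂x − ∂V₁/∂y = 3*z
∇×V = (y^2 - 5, -3*y + 3, 3*z)
At (-3, -3, 2): (4, 12, 6).

(4, 12, 6)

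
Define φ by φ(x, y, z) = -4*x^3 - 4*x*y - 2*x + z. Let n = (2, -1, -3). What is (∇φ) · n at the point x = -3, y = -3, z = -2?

∂φ/∂x = -12*x^2 - 4*y - 2
∂φ/∂y = -4*x
∂φ/∂z = 1
∇φ at (-3, -3, -2) = (-98, 12, 1)
∇φ · n = (-98)(2) + (12)(-1) + (1)(-3) = -211

-211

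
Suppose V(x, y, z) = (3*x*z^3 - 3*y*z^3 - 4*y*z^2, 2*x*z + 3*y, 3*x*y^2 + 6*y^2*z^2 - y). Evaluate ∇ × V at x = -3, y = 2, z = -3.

(185, -369, -51)

(∇×V)₁ = ∂V₃/∂y − ∂V₂/∂z = 6*x*y - 2*x + 12*y*z^2 - 1
(∇×V)₂ = ∂V₁/∂z − ∂V₃/∂x = 9*x*z^2 - 3*y^2 - 9*y*z^2 - 8*y*z
(∇×V)₃ = ∂V₂/∂x − ∂V₁/∂y = 3*z^3 + 4*z^2 + 2*z
∇×V = (6*x*y - 2*x + 12*y*z^2 - 1, 9*x*z^2 - 3*y^2 - 9*y*z^2 - 8*y*z, 3*z^3 + 4*z^2 + 2*z)
At (-3, 2, -3): (185, -369, -51).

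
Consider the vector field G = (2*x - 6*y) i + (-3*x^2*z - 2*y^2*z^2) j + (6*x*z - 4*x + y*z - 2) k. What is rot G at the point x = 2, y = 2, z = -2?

(-22, 16, 30)

(∇×G)₁ = ∂G₃/∂y − ∂G₂/∂z = 3*x^2 + 4*y^2*z + z
(∇×G)₂ = ∂G₁/∂z − ∂G₃/∂x = -6*z + 4
(∇×G)₃ = ∂G₂/∂x − ∂G₁/∂y = -6*x*z + 6
∇×G = (3*x^2 + 4*y^2*z + z, -6*z + 4, -6*x*z + 6)
At (2, 2, -2): (-22, 16, 30).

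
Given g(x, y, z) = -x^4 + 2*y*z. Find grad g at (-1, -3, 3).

∂g/∂x = -4*x^3
∂g/∂y = 2*z
∂g/∂z = 2*y
∇g = (-4*x^3, 2*z, 2*y)
At (-1, -3, 3): (4, 6, -6).

(4, 6, -6)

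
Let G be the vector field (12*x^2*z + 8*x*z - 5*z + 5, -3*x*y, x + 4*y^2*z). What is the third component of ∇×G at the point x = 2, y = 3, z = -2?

(∇×G)_3 = ∂G₂/∂x − ∂G₁/∂y
= -3*y − (0)
= -3*y
At (2, 3, -2): -9.

-9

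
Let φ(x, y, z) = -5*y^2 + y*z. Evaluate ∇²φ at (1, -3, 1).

∂²φ/∂x² = 0
∂²φ/∂y² = -10
∂²φ/∂z² = 0
∇²φ = -10
At (1, -3, 1): -10.

-10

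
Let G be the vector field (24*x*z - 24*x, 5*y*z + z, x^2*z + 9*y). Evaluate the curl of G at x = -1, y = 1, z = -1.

(∇×G)₁ = ∂G₃/∂y − ∂G₂/∂z = -5*y + 8
(∇×G)₂ = ∂G₁/∂z − ∂G₃/∂x = -2*x*z + 24*x
(∇×G)₃ = ∂G₂/∂x − ∂G₁/∂y = 0
∇×G = (-5*y + 8, -2*x*z + 24*x, 0)
At (-1, 1, -1): (3, -26, 0).

(3, -26, 0)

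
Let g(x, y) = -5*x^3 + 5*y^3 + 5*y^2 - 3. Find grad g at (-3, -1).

∂g/∂x = -15*x^2
∂g/∂y = 15*y^2 + 10*y
∇g = (-15*x^2, 15*y^2 + 10*y)
At (-3, -1): (-135, 5).

(-135, 5)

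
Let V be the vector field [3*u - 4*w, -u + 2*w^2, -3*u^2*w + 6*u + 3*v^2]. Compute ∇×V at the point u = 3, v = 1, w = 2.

(∇×V)₁ = ∂V₃/∂v − ∂V₂/∂w = 6*v - 4*w
(∇×V)₂ = ∂V₁/∂w − ∂V₃/∂u = 6*u*w - 10
(∇×V)₃ = ∂V₂/∂u − ∂V₁/∂v = -1
∇×V = (6*v - 4*w, 6*u*w - 10, -1)
At (3, 1, 2): (-2, 26, -1).

(-2, 26, -1)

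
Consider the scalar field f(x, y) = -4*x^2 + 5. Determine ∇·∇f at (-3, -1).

∂²f/∂x² = -8
∂²f/∂y² = 0
∇²f = -8
At (-3, -1): -8.

-8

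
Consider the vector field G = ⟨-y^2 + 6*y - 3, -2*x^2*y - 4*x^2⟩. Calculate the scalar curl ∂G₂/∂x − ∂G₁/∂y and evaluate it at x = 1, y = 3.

-20

∂G₂/∂x = -4*x*y - 8*x
∂G₁/∂y = -2*y + 6
Scalar curl = -4*x*y - 8*x + 2*y - 6
At (1, 3): -20.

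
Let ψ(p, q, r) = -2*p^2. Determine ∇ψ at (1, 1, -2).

∂ψ/∂p = -4*p
∂ψ/∂q = 0
∂ψ/∂r = 0
∇ψ = (-4*p, 0, 0)
At (1, 1, -2): (-4, 0, 0).

(-4, 0, 0)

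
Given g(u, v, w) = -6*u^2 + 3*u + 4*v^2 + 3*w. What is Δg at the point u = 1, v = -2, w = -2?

∂²g/∂u² = -12
∂²g/∂v² = 8
∂²g/∂w² = 0
∇²g = -4
At (1, -2, -2): -4.

-4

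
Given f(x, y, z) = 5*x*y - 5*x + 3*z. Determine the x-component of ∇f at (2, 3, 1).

10

(∇f)_1 = ∂f/∂x = 5*y - 5
At (2, 3, 1): 10.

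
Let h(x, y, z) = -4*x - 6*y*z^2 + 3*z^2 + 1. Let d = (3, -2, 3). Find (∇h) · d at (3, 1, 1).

∂h/∂x = -4
∂h/∂y = -6*z^2
∂h/∂z = -12*y*z + 6*z
∇h at (3, 1, 1) = (-4, -6, -6)
∇h · d = (-4)(3) + (-6)(-2) + (-6)(3) = -18

-18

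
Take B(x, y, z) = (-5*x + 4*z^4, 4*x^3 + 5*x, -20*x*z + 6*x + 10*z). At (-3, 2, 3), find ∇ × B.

(∇×B)₁ = ∂B₃/∂y − ∂B₂/∂z = 0
(∇×B)₂ = ∂B₁/∂z − ∂B₃/∂x = 16*z^3 + 20*z - 6
(∇×B)₃ = ∂B₂/∂x − ∂B₁/∂y = 12*x^2 + 5
∇×B = (0, 16*z^3 + 20*z - 6, 12*x^2 + 5)
At (-3, 2, 3): (0, 486, 113).

(0, 486, 113)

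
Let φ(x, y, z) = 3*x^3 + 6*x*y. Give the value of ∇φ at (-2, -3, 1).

∂φ/∂x = 9*x^2 + 6*y
∂φ/∂y = 6*x
∂φ/∂z = 0
∇φ = (9*x^2 + 6*y, 6*x, 0)
At (-2, -3, 1): (18, -12, 0).

(18, -12, 0)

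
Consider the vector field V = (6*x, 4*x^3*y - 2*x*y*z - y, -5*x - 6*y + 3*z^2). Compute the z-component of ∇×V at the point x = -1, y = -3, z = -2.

(∇×V)_3 = ∂V₂/∂x − ∂V₁/∂y
= 12*x^2*y - 2*y*z − (0)
= 12*x^2*y - 2*y*z
At (-1, -3, -2): -48.

-48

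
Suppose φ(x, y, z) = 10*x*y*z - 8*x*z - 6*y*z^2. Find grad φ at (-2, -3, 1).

∂φ/∂x = 10*y*z - 8*z
∂φ/∂y = 10*x*z - 6*z^2
∂φ/∂z = 10*x*y - 8*x - 12*y*z
∇φ = (10*y*z - 8*z, 10*x*z - 6*z^2, 10*x*y - 8*x - 12*y*z)
At (-2, -3, 1): (-38, -26, 112).

(-38, -26, 112)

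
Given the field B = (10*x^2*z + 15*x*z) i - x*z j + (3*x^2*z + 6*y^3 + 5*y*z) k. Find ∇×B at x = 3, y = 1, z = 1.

(26, 117, -1)

(∇×B)₁ = ∂B₃/∂y − ∂B₂/∂z = x + 18*y^2 + 5*z
(∇×B)₂ = ∂B₁/∂z − ∂B₃/∂x = 10*x^2 - 6*x*z + 15*x
(∇×B)₃ = ∂B₂/∂x − ∂B₁/∂y = -z
∇×B = (x + 18*y^2 + 5*z, 10*x^2 - 6*x*z + 15*x, -z)
At (3, 1, 1): (26, 117, -1).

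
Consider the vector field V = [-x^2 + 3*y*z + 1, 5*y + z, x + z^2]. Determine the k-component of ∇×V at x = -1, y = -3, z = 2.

(∇×V)_3 = ∂V₂/∂x − ∂V₁/∂y
= 0 − (3*z)
= -3*z
At (-1, -3, 2): -6.

-6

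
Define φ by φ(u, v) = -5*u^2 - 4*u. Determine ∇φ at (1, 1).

∂φ/∂u = -10*u - 4
∂φ/∂v = 0
∇φ = (-10*u - 4, 0)
At (1, 1): (-14, 0).

(-14, 0)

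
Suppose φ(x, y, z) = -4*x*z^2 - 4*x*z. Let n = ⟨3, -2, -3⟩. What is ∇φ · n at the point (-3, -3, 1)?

-132

∂φ/∂x = -4*z^2 - 4*z
∂φ/∂y = 0
∂φ/∂z = -8*x*z - 4*x
∇φ at (-3, -3, 1) = (-8, 0, 36)
∇φ · n = (-8)(3) + (0)(-2) + (36)(-3) = -132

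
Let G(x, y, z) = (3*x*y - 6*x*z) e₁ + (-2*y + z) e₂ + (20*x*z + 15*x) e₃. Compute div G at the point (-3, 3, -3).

-35

∂G₁/∂x = 3*y - 6*z
∂G₂/∂y = -2
∂G₃/∂z = 20*x
∇·G = 20*x + 3*y - 6*z - 2
At (-3, 3, -3): -35.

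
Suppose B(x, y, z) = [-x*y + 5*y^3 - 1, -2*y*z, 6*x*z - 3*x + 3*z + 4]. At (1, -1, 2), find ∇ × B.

(-2, -9, -14)

(∇×B)₁ = ∂B₃/∂y − ∂B₂/∂z = 2*y
(∇×B)₂ = ∂B₁/∂z − ∂B₃/∂x = -6*z + 3
(∇×B)₃ = ∂B₂/∂x − ∂B₁/∂y = x - 15*y^2
∇×B = (2*y, -6*z + 3, x - 15*y^2)
At (1, -1, 2): (-2, -9, -14).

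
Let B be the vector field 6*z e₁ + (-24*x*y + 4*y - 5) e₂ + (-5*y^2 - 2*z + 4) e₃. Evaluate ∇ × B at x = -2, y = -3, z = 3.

(∇×B)₁ = ∂B₃/∂y − ∂B₂/∂z = -10*y
(∇×B)₂ = ∂B₁/∂z − ∂B₃/∂x = 6
(∇×B)₃ = ∂B₂/∂x − ∂B₁/∂y = -24*y
∇×B = (-10*y, 6, -24*y)
At (-2, -3, 3): (30, 6, 72).

(30, 6, 72)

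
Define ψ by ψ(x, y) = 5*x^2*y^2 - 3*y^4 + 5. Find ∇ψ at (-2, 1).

(-20, 28)

∂ψ/∂x = 10*x*y^2
∂ψ/∂y = 10*x^2*y - 12*y^3
∇ψ = (10*x*y^2, 10*x^2*y - 12*y^3)
At (-2, 1): (-20, 28).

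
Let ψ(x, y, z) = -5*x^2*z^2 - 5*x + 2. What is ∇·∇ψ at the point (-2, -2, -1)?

-50

∂²ψ/∂x² = -10*z^2
∂²ψ/∂y² = 0
∂²ψ/∂z² = -10*x^2
∇²ψ = -10*x^2 - 10*z^2
At (-2, -2, -1): -50.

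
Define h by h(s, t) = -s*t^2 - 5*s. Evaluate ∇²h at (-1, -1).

∂²h/∂s² = 0
∂²h/∂t² = -2*s
∇²h = -2*s
At (-1, -1): 2.

2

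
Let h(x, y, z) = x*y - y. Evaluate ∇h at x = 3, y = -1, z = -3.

∂h/∂x = y
∂h/∂y = x - 1
∂h/∂z = 0
∇h = (y, x - 1, 0)
At (3, -1, -3): (-1, 2, 0).

(-1, 2, 0)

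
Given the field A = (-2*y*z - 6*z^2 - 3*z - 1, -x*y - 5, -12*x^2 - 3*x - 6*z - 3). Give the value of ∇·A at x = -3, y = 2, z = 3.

∂A₁/∂x = 0
∂A₂/∂y = -x
∂A₃/∂z = -6
∇·A = -x - 6
At (-3, 2, 3): -3.

-3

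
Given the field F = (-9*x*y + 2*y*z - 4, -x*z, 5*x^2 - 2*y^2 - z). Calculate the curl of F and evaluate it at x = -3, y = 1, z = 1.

(∇×F)₁ = ∂F₃/∂y − ∂F₂/∂z = x - 4*y
(∇×F)₂ = ∂F₁/∂z − ∂F₃/∂x = -10*x + 2*y
(∇×F)₃ = ∂F₂/∂x − ∂F₁/∂y = 9*x - 3*z
∇×F = (x - 4*y, -10*x + 2*y, 9*x - 3*z)
At (-3, 1, 1): (-7, 32, -30).

(-7, 32, -30)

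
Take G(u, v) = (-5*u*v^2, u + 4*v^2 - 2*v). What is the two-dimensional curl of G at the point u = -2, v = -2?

∂G₂/∂u = 1
∂G₁/∂v = -10*u*v
Scalar curl = 10*u*v + 1
At (-2, -2): 41.

41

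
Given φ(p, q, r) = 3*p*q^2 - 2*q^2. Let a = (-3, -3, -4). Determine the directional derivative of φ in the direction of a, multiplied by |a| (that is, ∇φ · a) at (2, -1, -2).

∂φ/∂p = 3*q^2
∂φ/∂q = 6*p*q - 4*q
∂φ/∂r = 0
∇φ at (2, -1, -2) = (3, -8, 0)
∇φ · a = (3)(-3) + (-8)(-3) + (0)(-4) = 15

15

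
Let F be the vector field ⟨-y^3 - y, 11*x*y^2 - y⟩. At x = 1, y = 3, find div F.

65

∂F₁/∂x = 0
∂F₂/∂y = 22*x*y - 1
∇·F = 22*x*y - 1
At (1, 3): 65.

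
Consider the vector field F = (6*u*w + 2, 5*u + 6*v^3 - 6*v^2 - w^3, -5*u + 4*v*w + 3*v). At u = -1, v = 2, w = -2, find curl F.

(7, -1, 5)

(∇×F)₁ = ∂F₃/∂v − ∂F₂/∂w = 3*w^2 + 4*w + 3
(∇×F)₂ = ∂F₁/∂w − ∂F₃/∂u = 6*u + 5
(∇×F)₃ = ∂F₂/∂u − ∂F₁/∂v = 5
∇×F = (3*w^2 + 4*w + 3, 6*u + 5, 5)
At (-1, 2, -2): (7, -1, 5).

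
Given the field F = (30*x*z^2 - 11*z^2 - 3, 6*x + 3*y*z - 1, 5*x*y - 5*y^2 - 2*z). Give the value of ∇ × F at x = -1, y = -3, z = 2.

(∇×F)₁ = ∂F₃/∂y − ∂F₂/∂z = 5*x - 13*y
(∇×F)₂ = ∂F₁/∂z − ∂F₃/∂x = 60*x*z - 5*y - 22*z
(∇×F)₃ = ∂F₂/∂x − ∂F₁/∂y = 6
∇×F = (5*x - 13*y, 60*x*z - 5*y - 22*z, 6)
At (-1, -3, 2): (34, -149, 6).

(34, -149, 6)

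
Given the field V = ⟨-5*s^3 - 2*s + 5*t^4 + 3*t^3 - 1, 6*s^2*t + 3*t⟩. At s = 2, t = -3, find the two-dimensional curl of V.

∂V₂/∂s = 12*s*t
∂V₁/∂t = 20*t^3 + 9*t^2
Scalar curl = 12*s*t - 20*t^3 - 9*t^2
At (2, -3): 387.

387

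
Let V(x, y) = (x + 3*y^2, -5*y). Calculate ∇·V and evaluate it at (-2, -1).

-4

∂V₁/∂x = 1
∂V₂/∂y = -5
∇·V = -4
At (-2, -1): -4.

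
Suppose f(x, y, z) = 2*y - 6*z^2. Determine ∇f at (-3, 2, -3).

(0, 2, 36)

∂f/∂x = 0
∂f/∂y = 2
∂f/∂z = -12*z
∇f = (0, 2, -12*z)
At (-3, 2, -3): (0, 2, 36).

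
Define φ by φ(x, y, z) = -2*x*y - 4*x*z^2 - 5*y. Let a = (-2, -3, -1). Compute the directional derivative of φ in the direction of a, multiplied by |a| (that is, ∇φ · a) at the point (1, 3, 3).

∂φ/∂x = -2*y - 4*z^2
∂φ/∂y = -2*x - 5
∂φ/∂z = -8*x*z
∇φ at (1, 3, 3) = (-42, -7, -24)
∇φ · a = (-42)(-2) + (-7)(-3) + (-24)(-1) = 129

129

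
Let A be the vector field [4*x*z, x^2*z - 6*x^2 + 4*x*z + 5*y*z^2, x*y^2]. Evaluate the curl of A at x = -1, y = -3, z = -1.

(-21, -13, 10)

(∇×A)₁ = ∂A₃/∂y − ∂A₂/∂z = -x^2 + 2*x*y - 4*x - 10*y*z
(∇×A)₂ = ∂A₁/∂z − ∂A₃/∂x = 4*x - y^2
(∇×A)₃ = ∂A₂/∂x − ∂A₁/∂y = 2*x*z - 12*x + 4*z
∇×A = (-x^2 + 2*x*y - 4*x - 10*y*z, 4*x - y^2, 2*x*z - 12*x + 4*z)
At (-1, -3, -1): (-21, -13, 10).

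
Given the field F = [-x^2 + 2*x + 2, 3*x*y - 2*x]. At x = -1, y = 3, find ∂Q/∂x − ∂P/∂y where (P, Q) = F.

7

∂F₂/∂x = 3*y - 2
∂F₁/∂y = 0
Scalar curl = 3*y - 2
At (-1, 3): 7.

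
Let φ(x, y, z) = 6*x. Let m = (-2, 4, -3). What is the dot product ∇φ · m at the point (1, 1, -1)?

-12

∂φ/∂x = 6
∂φ/∂y = 0
∂φ/∂z = 0
∇φ at (1, 1, -1) = (6, 0, 0)
∇φ · m = (6)(-2) + (0)(4) + (0)(-3) = -12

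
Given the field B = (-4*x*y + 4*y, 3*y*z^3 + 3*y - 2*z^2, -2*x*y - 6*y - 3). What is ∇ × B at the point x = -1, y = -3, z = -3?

(∇×B)₁ = ∂B₃/∂y − ∂B₂/∂z = -2*x - 9*y*z^2 + 4*z - 6
(∇×B)₂ = ∂B₁/∂z − ∂B₃/∂x = 2*y
(∇×B)₃ = ∂B₂/∂x − ∂B₁/∂y = 4*x - 4
∇×B = (-2*x - 9*y*z^2 + 4*z - 6, 2*y, 4*x - 4)
At (-1, -3, -3): (227, -6, -8).

(227, -6, -8)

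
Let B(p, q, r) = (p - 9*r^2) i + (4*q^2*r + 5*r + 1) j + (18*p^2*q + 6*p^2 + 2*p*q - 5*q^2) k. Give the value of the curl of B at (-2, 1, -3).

(49, 148, 0)

(∇×B)₁ = ∂B₃/∂q − ∂B₂/∂r = 18*p^2 + 2*p - 4*q^2 - 10*q - 5
(∇×B)₂ = ∂B₁/∂r − ∂B₃/∂p = -36*p*q - 12*p - 2*q - 18*r
(∇×B)₃ = ∂B₂/∂p − ∂B₁/∂q = 0
∇×B = (18*p^2 + 2*p - 4*q^2 - 10*q - 5, -36*p*q - 12*p - 2*q - 18*r, 0)
At (-2, 1, -3): (49, 148, 0).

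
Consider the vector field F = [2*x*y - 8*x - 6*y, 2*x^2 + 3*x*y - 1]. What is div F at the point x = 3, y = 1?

3

∂F₁/∂x = 2*y - 8
∂F₂/∂y = 3*x
∇·F = 3*x + 2*y - 8
At (3, 1): 3.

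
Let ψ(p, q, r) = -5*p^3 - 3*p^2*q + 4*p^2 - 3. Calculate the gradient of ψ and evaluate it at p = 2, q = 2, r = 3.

∂ψ/∂p = -15*p^2 - 6*p*q + 8*p
∂ψ/∂q = -3*p^2
∂ψ/∂r = 0
∇ψ = (-15*p^2 - 6*p*q + 8*p, -3*p^2, 0)
At (2, 2, 3): (-68, -12, 0).

(-68, -12, 0)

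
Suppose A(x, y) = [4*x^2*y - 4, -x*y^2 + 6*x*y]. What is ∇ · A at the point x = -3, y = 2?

-54

∂A₁/∂x = 8*x*y
∂A₂/∂y = -2*x*y + 6*x
∇·A = 6*x*y + 6*x
At (-3, 2): -54.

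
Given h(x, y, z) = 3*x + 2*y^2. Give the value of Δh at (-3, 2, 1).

∂²h/∂x² = 0
∂²h/∂y² = 4
∂²h/∂z² = 0
∇²h = 4
At (-3, 2, 1): 4.

4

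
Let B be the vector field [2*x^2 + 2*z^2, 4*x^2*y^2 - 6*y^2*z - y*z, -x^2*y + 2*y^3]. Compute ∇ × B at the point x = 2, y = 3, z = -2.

(∇×B)₁ = ∂B₃/∂y − ∂B₂/∂z = -x^2 + 12*y^2 + y
(∇×B)₂ = ∂B₁/∂z − ∂B₃/∂x = 2*x*y + 4*z
(∇×B)₃ = ∂B₂/∂x − ∂B₁/∂y = 8*x*y^2
∇×B = (-x^2 + 12*y^2 + y, 2*x*y + 4*z, 8*x*y^2)
At (2, 3, -2): (107, 4, 144).

(107, 4, 144)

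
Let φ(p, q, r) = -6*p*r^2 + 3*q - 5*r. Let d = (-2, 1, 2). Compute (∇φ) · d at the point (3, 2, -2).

185

∂φ/∂p = -6*r^2
∂φ/∂q = 3
∂φ/∂r = -12*p*r - 5
∇φ at (3, 2, -2) = (-24, 3, 67)
∇φ · d = (-24)(-2) + (3)(1) + (67)(2) = 185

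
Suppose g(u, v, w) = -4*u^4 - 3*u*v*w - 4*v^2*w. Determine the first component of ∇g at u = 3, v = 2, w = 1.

-438

(∇g)_1 = ∂g/∂u = -16*u^3 - 3*v*w
At (3, 2, 1): -438.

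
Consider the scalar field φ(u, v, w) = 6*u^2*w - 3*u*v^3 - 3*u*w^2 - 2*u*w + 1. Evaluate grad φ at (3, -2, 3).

∂φ/∂u = 12*u*w - 3*v^3 - 3*w^2 - 2*w
∂φ/∂v = -9*u*v^2
∂φ/∂w = 6*u^2 - 6*u*w - 2*u
∇φ = (12*u*w - 3*v^3 - 3*w^2 - 2*w, -9*u*v^2, 6*u^2 - 6*u*w - 2*u)
At (3, -2, 3): (99, -108, -6).

(99, -108, -6)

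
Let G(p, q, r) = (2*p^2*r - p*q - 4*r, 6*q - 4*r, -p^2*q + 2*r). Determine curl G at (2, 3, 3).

(∇×G)₁ = ∂G₃/∂q − ∂G₂/∂r = -p^2 + 4
(∇×G)₂ = ∂G₁/∂r − ∂G₃/∂p = 2*p^2 + 2*p*q - 4
(∇×G)₃ = ∂G₂/∂p − ∂G₁/∂q = p
∇×G = (-p^2 + 4, 2*p^2 + 2*p*q - 4, p)
At (2, 3, 3): (0, 16, 2).

(0, 16, 2)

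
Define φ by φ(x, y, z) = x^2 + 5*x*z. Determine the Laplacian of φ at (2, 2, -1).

2

∂²φ/∂x² = 2
∂²φ/∂y² = 0
∂²φ/∂z² = 0
∇²φ = 2
At (2, 2, -1): 2.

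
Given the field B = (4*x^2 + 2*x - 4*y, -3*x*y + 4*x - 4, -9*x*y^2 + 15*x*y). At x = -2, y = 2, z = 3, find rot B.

(∇×B)₁ = ∂B₃/∂y − ∂B₂/∂z = -18*x*y + 15*x
(∇×B)₂ = ∂B₁/∂z − ∂B₃/∂x = 9*y^2 - 15*y
(∇×B)₃ = ∂B₂/∂x − ∂B₁/∂y = -3*y + 8
∇×B = (-18*x*y + 15*x, 9*y^2 - 15*y, -3*y + 8)
At (-2, 2, 3): (42, 6, 2).

(42, 6, 2)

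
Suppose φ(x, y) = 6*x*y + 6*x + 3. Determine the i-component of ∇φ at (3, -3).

-12

(∇φ)_1 = ∂φ/∂x = 6*y + 6
At (3, -3): -12.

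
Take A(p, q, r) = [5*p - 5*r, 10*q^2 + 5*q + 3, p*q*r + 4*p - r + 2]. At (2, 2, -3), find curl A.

(-6, -3, 0)

(∇×A)₁ = ∂A₃/∂q − ∂A₂/∂r = p*r
(∇×A)₂ = ∂A₁/∂r − ∂A₃/∂p = -q*r - 9
(∇×A)₃ = ∂A₂/∂p − ∂A₁/∂q = 0
∇×A = (p*r, -q*r - 9, 0)
At (2, 2, -3): (-6, -3, 0).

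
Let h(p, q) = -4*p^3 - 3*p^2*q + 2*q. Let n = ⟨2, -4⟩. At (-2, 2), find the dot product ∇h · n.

∂h/∂p = -12*p^2 - 6*p*q
∂h/∂q = -3*p^2 + 2
∇h at (-2, 2) = (-24, -10)
∇h · n = (-24)(2) + (-10)(-4) = -8

-8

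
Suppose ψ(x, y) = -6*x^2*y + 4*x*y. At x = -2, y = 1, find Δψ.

-12

∂²ψ/∂x² = -12*y
∂²ψ/∂y² = 0
∇²ψ = -12*y
At (-2, 1): -12.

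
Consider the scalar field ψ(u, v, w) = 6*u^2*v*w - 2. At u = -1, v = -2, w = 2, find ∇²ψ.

-48

∂²ψ/∂u² = 12*v*w
∂²ψ/∂v² = 0
∂²ψ/∂w² = 0
∇²ψ = 12*v*w
At (-1, -2, 2): -48.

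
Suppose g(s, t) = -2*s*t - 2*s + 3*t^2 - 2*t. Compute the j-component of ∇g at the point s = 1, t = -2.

-16

(∇g)_2 = ∂g/∂t = -2*s + 6*t - 2
At (1, -2): -16.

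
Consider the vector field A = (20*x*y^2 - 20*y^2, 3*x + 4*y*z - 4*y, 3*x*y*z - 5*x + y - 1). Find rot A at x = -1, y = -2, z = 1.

(∇×A)₁ = ∂A₃/∂y − ∂A₂/∂z = 3*x*z - 4*y + 1
(∇×A)₂ = ∂A₁/∂z − ∂A₃/∂x = -3*y*z + 5
(∇×A)₃ = ∂A₂/∂x − ∂A₁/∂y = -40*x*y + 40*y + 3
∇×A = (3*x*z - 4*y + 1, -3*y*z + 5, -40*x*y + 40*y + 3)
At (-1, -2, 1): (6, 11, -157).

(6, 11, -157)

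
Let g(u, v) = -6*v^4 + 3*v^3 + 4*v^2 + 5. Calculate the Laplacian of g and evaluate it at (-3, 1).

-46

∂²g/∂u² = 0
∂²g/∂v² = 2*(-36*v^2 + 9*v + 4)
∇²g = -72*v^2 + 18*v + 8
At (-3, 1): -46.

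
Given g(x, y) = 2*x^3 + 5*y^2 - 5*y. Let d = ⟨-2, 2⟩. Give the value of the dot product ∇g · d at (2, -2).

∂g/∂x = 6*x^2
∂g/∂y = 10*y - 5
∇g at (2, -2) = (24, -25)
∇g · d = (24)(-2) + (-25)(2) = -98

-98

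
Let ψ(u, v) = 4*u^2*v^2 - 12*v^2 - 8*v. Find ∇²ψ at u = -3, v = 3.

∂²ψ/∂u² = 8*v^2
∂²ψ/∂v² = 8*(u^2 - 3)
∇²ψ = 8*u^2 + 8*v^2 - 24
At (-3, 3): 120.

120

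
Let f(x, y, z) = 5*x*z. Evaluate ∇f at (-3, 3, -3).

(-15, 0, -15)

∂f/∂x = 5*z
∂f/∂y = 0
∂f/∂z = 5*x
∇f = (5*z, 0, 5*x)
At (-3, 3, -3): (-15, 0, -15).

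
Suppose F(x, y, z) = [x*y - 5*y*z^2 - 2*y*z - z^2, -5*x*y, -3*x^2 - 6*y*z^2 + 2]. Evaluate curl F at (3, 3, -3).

(∇×F)₁ = ∂F₃/∂y − ∂F₂/∂z = -6*z^2
(∇×F)₂ = ∂F₁/∂z − ∂F₃/∂x = 6*x - 10*y*z - 2*y - 2*z
(∇×F)₃ = ∂F₂/∂x − ∂F₁/∂y = -x - 5*y + 5*z^2 + 2*z
∇×F = (-6*z^2, 6*x - 10*y*z - 2*y - 2*z, -x - 5*y + 5*z^2 + 2*z)
At (3, 3, -3): (-54, 108, 21).

(-54, 108, 21)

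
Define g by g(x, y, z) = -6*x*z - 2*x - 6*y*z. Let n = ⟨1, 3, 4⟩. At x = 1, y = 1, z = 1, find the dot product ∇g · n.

-74

∂g/∂x = -6*z - 2
∂g/∂y = -6*z
∂g/∂z = -6*x - 6*y
∇g at (1, 1, 1) = (-8, -6, -12)
∇g · n = (-8)(1) + (-6)(3) + (-12)(4) = -74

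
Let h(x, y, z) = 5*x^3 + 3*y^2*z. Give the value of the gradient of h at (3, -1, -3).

∂h/∂x = 15*x^2
∂h/∂y = 6*y*z
∂h/∂z = 3*y^2
∇h = (15*x^2, 6*y*z, 3*y^2)
At (3, -1, -3): (135, 18, 3).

(135, 18, 3)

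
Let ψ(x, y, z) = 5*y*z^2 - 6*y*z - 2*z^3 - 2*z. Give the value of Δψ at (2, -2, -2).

4

∂²ψ/∂x² = 0
∂²ψ/∂y² = 0
∂²ψ/∂z² = 2*(5*y - 6*z)
∇²ψ = 10*y - 12*z
At (2, -2, -2): 4.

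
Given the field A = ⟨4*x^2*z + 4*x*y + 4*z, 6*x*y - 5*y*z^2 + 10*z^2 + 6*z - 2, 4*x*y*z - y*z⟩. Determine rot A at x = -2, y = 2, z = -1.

(∇×A)₁ = ∂A₃/∂y − ∂A₂/∂z = 4*x*z + 10*y*z - 21*z - 6
(∇×A)₂ = ∂A₁/∂z − ∂A₃/∂x = 4*x^2 - 4*y*z + 4
(∇×A)₃ = ∂A₂/∂x − ∂A₁/∂y = -4*x + 6*y
∇×A = (4*x*z + 10*y*z - 21*z - 6, 4*x^2 - 4*y*z + 4, -4*x + 6*y)
At (-2, 2, -1): (3, 28, 20).

(3, 28, 20)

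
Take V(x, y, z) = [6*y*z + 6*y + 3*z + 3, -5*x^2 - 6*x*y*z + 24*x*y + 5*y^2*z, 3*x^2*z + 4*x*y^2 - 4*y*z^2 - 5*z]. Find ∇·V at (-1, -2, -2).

-30

∂V₁/∂x = 0
∂V₂/∂y = -6*x*z + 24*x + 10*y*z
∂V₃/∂z = 3*x^2 - 8*y*z - 5
∇·V = 3*x^2 - 6*x*z + 24*x + 2*y*z - 5
At (-1, -2, -2): -30.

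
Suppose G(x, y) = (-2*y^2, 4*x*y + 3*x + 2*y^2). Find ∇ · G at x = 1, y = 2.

12

∂G₁/∂x = 0
∂G₂/∂y = 4*x + 4*y
∇·G = 4*x + 4*y
At (1, 2): 12.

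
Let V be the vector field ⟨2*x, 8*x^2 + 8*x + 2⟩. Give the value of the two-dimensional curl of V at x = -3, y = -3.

∂V₂/∂x = 16*x + 8
∂V₁/∂y = 0
Scalar curl = 16*x + 8
At (-3, -3): -40.

-40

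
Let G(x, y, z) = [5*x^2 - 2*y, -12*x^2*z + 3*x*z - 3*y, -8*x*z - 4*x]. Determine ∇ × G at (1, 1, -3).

(9, -20, 65)

(∇×G)₁ = ∂G₃/∂y − ∂G₂/∂z = 12*x^2 - 3*x
(∇×G)₂ = ∂G₁/∂z − ∂G₃/∂x = 8*z + 4
(∇×G)₃ = ∂G₂/∂x − ∂G₁/∂y = -24*x*z + 3*z + 2
∇×G = (12*x^2 - 3*x, 8*z + 4, -24*x*z + 3*z + 2)
At (1, 1, -3): (9, -20, 65).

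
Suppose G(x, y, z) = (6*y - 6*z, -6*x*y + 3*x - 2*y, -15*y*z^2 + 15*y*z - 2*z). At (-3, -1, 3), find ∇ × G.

(-90, -6, 3)

(∇×G)₁ = ∂G₃/∂y − ∂G₂/∂z = -15*z^2 + 15*z
(∇×G)₂ = ∂G₁/∂z − ∂G₃/∂x = -6
(∇×G)₃ = ∂G₂/∂x − ∂G₁/∂y = -6*y - 3
∇×G = (-15*z^2 + 15*z, -6, -6*y - 3)
At (-3, -1, 3): (-90, -6, 3).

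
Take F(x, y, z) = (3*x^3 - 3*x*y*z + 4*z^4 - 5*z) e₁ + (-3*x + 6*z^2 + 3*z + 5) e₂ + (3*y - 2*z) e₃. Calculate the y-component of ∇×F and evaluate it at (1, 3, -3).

-446

(∇×F)_2 = ∂F₁/∂z − ∂F₃/∂x
= -3*x*y + 16*z^3 - 5 − (0)
= -3*x*y + 16*z^3 - 5
At (1, 3, -3): -446.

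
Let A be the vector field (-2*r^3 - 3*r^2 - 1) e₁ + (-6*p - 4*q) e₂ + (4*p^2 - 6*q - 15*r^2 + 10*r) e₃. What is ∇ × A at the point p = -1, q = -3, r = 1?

(∇×A)₁ = ∂A₃/∂q − ∂A₂/∂r = -6
(∇×A)₂ = ∂A₁/∂r − ∂A₃/∂p = -8*p - 6*r^2 - 6*r
(∇×A)₃ = ∂A₂/∂p − ∂A₁/∂q = -6
∇×A = (-6, -8*p - 6*r^2 - 6*r, -6)
At (-1, -3, 1): (-6, -4, -6).

(-6, -4, -6)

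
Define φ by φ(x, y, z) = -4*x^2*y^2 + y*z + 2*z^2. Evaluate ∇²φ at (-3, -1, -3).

∂²φ/∂x² = -8*y^2
∂²φ/∂y² = -8*x^2
∂²φ/∂z² = 4
∇²φ = -8*x^2 - 8*y^2 + 4
At (-3, -1, -3): -76.

-76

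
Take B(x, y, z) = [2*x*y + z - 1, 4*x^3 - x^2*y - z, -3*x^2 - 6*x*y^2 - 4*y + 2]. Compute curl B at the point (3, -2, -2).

(∇×B)₁ = ∂B₃/∂y − ∂B₂/∂z = -12*x*y - 3
(∇×B)₂ = ∂B₁/∂z − ∂B₃/∂x = 6*x + 6*y^2 + 1
(∇×B)₃ = ∂B₂/∂x − ∂B₁/∂y = 12*x^2 - 2*x*y - 2*x
∇×B = (-12*x*y - 3, 6*x + 6*y^2 + 1, 12*x^2 - 2*x*y - 2*x)
At (3, -2, -2): (69, 43, 114).

(69, 43, 114)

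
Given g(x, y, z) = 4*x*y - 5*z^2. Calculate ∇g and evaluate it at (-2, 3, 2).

∂g/∂x = 4*y
∂g/∂y = 4*x
∂g/∂z = -10*z
∇g = (4*y, 4*x, -10*z)
At (-2, 3, 2): (12, -8, -20).

(12, -8, -20)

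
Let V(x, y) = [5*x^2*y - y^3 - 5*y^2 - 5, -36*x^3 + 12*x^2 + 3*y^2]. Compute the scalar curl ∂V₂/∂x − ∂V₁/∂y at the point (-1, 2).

-105

∂V₂/∂x = -108*x^2 + 24*x
∂V₁/∂y = 5*x^2 - 3*y^2 - 10*y
Scalar curl = -113*x^2 + 24*x + 3*y^2 + 10*y
At (-1, 2): -105.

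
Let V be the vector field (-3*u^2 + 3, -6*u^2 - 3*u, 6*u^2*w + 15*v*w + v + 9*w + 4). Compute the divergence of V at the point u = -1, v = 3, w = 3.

∂V₁/∂u = -6*u
∂V₂/∂v = 0
∂V₃/∂w = 6*u^2 + 15*v + 9
∇·V = 6*u^2 - 6*u + 15*v + 9
At (-1, 3, 3): 66.

66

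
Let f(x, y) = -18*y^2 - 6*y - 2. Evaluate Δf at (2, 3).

∂²f/∂x² = 0
∂²f/∂y² = -36
∇²f = -36
At (2, 3): -36.

-36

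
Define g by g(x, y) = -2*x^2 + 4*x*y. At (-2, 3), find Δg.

∂²g/∂x² = -4
∂²g/∂y² = 0
∇²g = -4
At (-2, 3): -4.

-4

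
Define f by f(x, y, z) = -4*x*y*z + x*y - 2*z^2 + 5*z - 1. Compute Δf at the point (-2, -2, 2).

-4

∂²f/∂x² = 0
∂²f/∂y² = 0
∂²f/∂z² = -4
∇²f = -4
At (-2, -2, 2): -4.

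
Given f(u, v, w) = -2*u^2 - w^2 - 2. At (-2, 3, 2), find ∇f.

∂f/∂u = -4*u
∂f/∂v = 0
∂f/∂w = -2*w
∇f = (-4*u, 0, -2*w)
At (-2, 3, 2): (8, 0, -4).

(8, 0, -4)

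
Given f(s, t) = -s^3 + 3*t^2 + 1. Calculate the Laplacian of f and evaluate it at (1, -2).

0

∂²f/∂s² = -6*s
∂²f/∂t² = 6
∇²f = -6*s + 6
At (1, -2): 0.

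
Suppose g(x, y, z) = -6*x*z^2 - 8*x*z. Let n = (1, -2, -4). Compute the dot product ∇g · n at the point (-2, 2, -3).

194

∂g/∂x = -6*z^2 - 8*z
∂g/∂y = 0
∂g/∂z = -12*x*z - 8*x
∇g at (-2, 2, -3) = (-30, 0, -56)
∇g · n = (-30)(1) + (0)(-2) + (-56)(-4) = 194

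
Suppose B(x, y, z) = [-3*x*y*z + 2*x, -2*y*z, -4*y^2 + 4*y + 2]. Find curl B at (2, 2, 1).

(∇×B)₁ = ∂B₃/∂y − ∂B₂/∂z = -6*y + 4
(∇×B)₂ = ∂B₁/∂z − ∂B₃/∂x = -3*x*y
(∇×B)₃ = ∂B₂/∂x − ∂B₁/∂y = 3*x*z
∇×B = (-6*y + 4, -3*x*y, 3*x*z)
At (2, 2, 1): (-8, -12, 6).

(-8, -12, 6)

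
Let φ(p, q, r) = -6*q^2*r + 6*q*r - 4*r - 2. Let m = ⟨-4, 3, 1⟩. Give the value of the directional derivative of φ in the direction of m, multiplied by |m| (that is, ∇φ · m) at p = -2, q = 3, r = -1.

50

∂φ/∂p = 0
∂φ/∂q = -12*q*r + 6*r
∂φ/∂r = -6*q^2 + 6*q - 4
∇φ at (-2, 3, -1) = (0, 30, -40)
∇φ · m = (0)(-4) + (30)(3) + (-40)(1) = 50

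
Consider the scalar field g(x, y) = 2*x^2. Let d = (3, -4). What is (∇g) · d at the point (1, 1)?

12

∂g/∂x = 4*x
∂g/∂y = 0
∇g at (1, 1) = (4, 0)
∇g · d = (4)(3) + (0)(-4) = 12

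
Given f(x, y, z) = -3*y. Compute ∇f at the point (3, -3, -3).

∂f/∂x = 0
∂f/∂y = -3
∂f/∂z = 0
∇f = (0, -3, 0)
At (3, -3, -3): (0, -3, 0).

(0, -3, 0)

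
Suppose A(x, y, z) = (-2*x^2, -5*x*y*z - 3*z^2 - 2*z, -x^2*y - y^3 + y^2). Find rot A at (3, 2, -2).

(3, 12, 20)

(∇×A)₁ = ∂A₃/∂y − ∂A₂/∂z = -x^2 + 5*x*y - 3*y^2 + 2*y + 6*z + 2
(∇×A)₂ = ∂A₁/∂z − ∂A₃/∂x = 2*x*y
(∇×A)₃ = ∂A₂/∂x − ∂A₁/∂y = -5*y*z
∇×A = (-x^2 + 5*x*y - 3*y^2 + 2*y + 6*z + 2, 2*x*y, -5*y*z)
At (3, 2, -2): (3, 12, 20).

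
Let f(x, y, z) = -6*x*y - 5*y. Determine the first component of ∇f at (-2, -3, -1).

(∇f)_1 = ∂f/∂x = -6*y
At (-2, -3, -1): 18.

18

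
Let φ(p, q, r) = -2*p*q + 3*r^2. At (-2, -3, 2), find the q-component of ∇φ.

(∇φ)_2 = ∂φ/∂q = -2*p
At (-2, -3, 2): 4.

4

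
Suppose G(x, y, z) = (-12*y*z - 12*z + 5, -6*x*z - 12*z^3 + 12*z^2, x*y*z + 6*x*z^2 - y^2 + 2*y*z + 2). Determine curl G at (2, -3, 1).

(34, 21, 6)

(∇×G)₁ = ∂G₃/∂y − ∂G₂/∂z = x*z + 6*x - 2*y + 36*z^2 - 22*z
(∇×G)₂ = ∂G₁/∂z − ∂G₃/∂x = -y*z - 12*y - 6*z^2 - 12
(∇×G)₃ = ∂G₂/∂x − ∂G₁/∂y = 6*z
∇×G = (x*z + 6*x - 2*y + 36*z^2 - 22*z, -y*z - 12*y - 6*z^2 - 12, 6*z)
At (2, -3, 1): (34, 21, 6).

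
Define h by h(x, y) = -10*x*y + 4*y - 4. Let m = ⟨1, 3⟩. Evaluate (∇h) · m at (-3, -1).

112

∂h/∂x = -10*y
∂h/∂y = -10*x + 4
∇h at (-3, -1) = (10, 34)
∇h · m = (10)(1) + (34)(3) = 112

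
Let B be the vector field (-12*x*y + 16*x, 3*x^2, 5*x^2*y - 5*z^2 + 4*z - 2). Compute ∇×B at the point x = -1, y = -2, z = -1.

(5, -20, -18)

(∇×B)₁ = ∂B₃/∂y − ∂B₂/∂z = 5*x^2
(∇×B)₂ = ∂B₁/∂z − ∂B₃/∂x = -10*x*y
(∇×B)₃ = ∂B₂/∂x − ∂B₁/∂y = 18*x
∇×B = (5*x^2, -10*x*y, 18*x)
At (-1, -2, -1): (5, -20, -18).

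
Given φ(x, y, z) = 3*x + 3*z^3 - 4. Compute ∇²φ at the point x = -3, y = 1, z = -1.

∂²φ/∂x² = 0
∂²φ/∂y² = 0
∂²φ/∂z² = 18*z
∇²φ = 18*z
At (-3, 1, -1): -18.

-18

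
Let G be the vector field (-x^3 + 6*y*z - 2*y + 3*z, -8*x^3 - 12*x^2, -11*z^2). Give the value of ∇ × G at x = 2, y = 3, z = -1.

(0, 21, -136)

(∇×G)₁ = ∂G₃/∂y − ∂G₂/∂z = 0
(∇×G)₂ = ∂G₁/∂z − ∂G₃/∂x = 6*y + 3
(∇×G)₃ = ∂G₂/∂x − ∂G₁/∂y = -24*x^2 - 24*x - 6*z + 2
∇×G = (0, 6*y + 3, -24*x^2 - 24*x - 6*z + 2)
At (2, 3, -1): (0, 21, -136).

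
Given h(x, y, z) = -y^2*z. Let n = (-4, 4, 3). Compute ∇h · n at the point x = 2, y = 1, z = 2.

∂h/∂x = 0
∂h/∂y = -2*y*z
∂h/∂z = -y^2
∇h at (2, 1, 2) = (0, -4, -1)
∇h · n = (0)(-4) + (-4)(4) + (-1)(3) = -19

-19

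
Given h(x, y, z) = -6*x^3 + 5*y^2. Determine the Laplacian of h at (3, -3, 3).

∂²h/∂x² = -36*x
∂²h/∂y² = 10
∂²h/∂z² = 0
∇²h = -36*x + 10
At (3, -3, 3): -98.

-98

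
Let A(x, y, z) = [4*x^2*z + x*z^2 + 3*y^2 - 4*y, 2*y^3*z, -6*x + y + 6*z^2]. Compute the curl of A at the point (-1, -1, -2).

(3, 14, 10)

(∇×A)₁ = ∂A₃/∂y − ∂A₂/∂z = -2*y^3 + 1
(∇×A)₂ = ∂A₁/∂z − ∂A₃/∂x = 4*x^2 + 2*x*z + 6
(∇×A)₃ = ∂A₂/∂x − ∂A₁/∂y = -6*y + 4
∇×A = (-2*y^3 + 1, 4*x^2 + 2*x*z + 6, -6*y + 4)
At (-1, -1, -2): (3, 14, 10).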